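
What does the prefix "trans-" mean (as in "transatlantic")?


Prefix: trans-
Example: transatlantic = trans- + atlantic
Meaning = across


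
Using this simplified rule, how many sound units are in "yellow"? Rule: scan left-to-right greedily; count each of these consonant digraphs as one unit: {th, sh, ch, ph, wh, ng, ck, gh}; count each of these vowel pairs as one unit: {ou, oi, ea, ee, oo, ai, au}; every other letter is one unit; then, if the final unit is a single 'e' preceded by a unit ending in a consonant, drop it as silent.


Word: "yellow" (6 letters)
Left-to-right scan:
  1. 'y' (letter)
  2. 'e' (letter)
  3. 'l' (letter)
  4. 'l' (letter)
  5. 'o' (letter)
  6. 'w' (letter)
Units from scan: 6
Sound units = 6 units


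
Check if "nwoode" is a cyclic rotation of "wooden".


Word: "wooden", Candidate: "nwoode"
Method: check if candidate is substring of word+word
"woodenwooden" contains "nwoode"? Yes
Is rotation = Yes


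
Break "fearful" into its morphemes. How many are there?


Word: "fearful"
Morphemes: fear / -ful
Each morpheme carries meaning
= 2 morphemes


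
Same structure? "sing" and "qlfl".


Pattern of "sing": [0, 1, 2, 3]
Pattern of "qlfl": [0, 1, 2, 1]
Patterns do not match
Same pattern = No


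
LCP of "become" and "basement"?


Word 1: "become"
Word 2: "basement"
Comparing from start:
  Pos 0: 'b' == 'b'
  Pos 1: 'e' != 'a' (stop)
LCP = "b" (length 1)


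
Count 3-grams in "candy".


Word: "candy" (length 5)
Number of 3-grams = length - 3 + 1 = 5 - 3 + 1
= 3


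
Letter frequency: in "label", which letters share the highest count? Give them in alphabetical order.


Word: "label"
Letter counts:
  'a': 1
  'b': 1
  'e': 1
  'l': 2
Maximum count = 2
Most frequent = 'l' (2 times each)


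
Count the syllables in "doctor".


Word: "doctor"
Syllable breakdown: doc | tor
Counting: 2 parts
= 2 syllables


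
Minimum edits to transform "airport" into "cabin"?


Word 1: "airport" (length 7)
Word 2: "cabin" (length 5)
One optimal edit sequence (insert/delete/substitute each cost 1):
  1. delete 'a'  (+1)
  2. delete 'i'  (+1)
  3. substitute 'r' -> 'c'  (+1)
  4. substitute 'p' -> 'a'  (+1)
  5. substitute 'o' -> 'b'  (+1)
  6. substitute 'r' -> 'i'  (+1)
  7. substitute 't' -> 'n'  (+1)
Total edit operations: 7
Edit distance = 7


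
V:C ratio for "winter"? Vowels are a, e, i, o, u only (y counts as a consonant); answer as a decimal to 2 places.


Word: "winter"
Vowels (a,e,i,o,u): 2
Consonants: 4
Ratio = 2/4
= 0.50


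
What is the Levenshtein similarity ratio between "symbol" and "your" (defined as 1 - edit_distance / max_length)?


Word 1: "symbol" (length 6)
Word 2: "your" (length 4)
One optimal edit sequence:
  1. delete 's'  (+1)
  2. keep 'y'
  3. delete 'm'  (+1)
  4. substitute 'b' -> 'o'  (+1)
  5. substitute 'o' -> 'u'  (+1)
  6. substitute 'l' -> 'r'  (+1)
Edit distance = 5
Max length = max(6, 4) = 6
Similarity = 1 - 5/6
= 0.1667


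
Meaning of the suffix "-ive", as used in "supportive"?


Suffix: -ive
Example: supportive (support + -ive)
Meaning = tending to


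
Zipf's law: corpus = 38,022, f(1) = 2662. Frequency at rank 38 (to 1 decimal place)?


Zipf's law: f(r) = f(1) / r
f(1) = 2662
f(38) = 2662 / 38
= 70.1 occurrences


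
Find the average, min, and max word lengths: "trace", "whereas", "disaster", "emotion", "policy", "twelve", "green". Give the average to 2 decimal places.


Lengths: "trace"=5, "whereas"=7, "disaster"=8, "emotion"=7, "policy"=6, "twelve"=6, "green"=5
Sum = 44, Count = 7
Average = 44/7 = 6.29
= avg=6.29, min=5, max=8


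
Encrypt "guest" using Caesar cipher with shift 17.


Word: "guest"
Shift: 17
Each letter → (letter + shift) mod 26:
  'g' (6) + 17 = 23 → 'x'
  'u' (20) + 17 = 11 → 'l'
  'e' (4) + 17 = 21 → 'v'
  's' (18) + 17 = 9 → 'j'
  't' (19) + 17 = 10 → 'k'
Result = "xlvjk"


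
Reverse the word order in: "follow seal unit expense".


Original: "follow seal unit expense"
Words (1..n): follow | seal | unit | expense
Reversed (n..1): expense | unit | seal | follow
Result = "expense unit seal follow"


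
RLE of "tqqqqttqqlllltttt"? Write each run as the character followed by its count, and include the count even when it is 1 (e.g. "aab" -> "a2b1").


String: "tqqqqttqqlllltttt"
Scanning for consecutive runs:
  't' x 1
  'q' x 4
  't' x 2
  'q' x 2
  'l' x 4
  't' x 4
RLE = "t1q4t2q2l4t4"


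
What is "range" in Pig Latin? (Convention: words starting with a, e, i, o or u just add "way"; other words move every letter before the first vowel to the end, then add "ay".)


Word: "range"
Starts with consonant(s) → move to end, add 'ay'
Consonant cluster: "r"
Pig Latin = "angeray"


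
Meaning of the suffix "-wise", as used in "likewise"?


Suffix: -wise
Example: likewise (like + -wise)
Meaning = in the manner of


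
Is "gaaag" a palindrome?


Word: "gaaag"
Reversed: "gaaag"
Forward == Backward? gaaag == gaaag
Palindrome = Yes


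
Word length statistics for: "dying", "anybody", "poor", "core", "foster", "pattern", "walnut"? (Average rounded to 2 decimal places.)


Lengths: "dying"=5, "anybody"=7, "poor"=4, "core"=4, "foster"=6, "pattern"=7, "walnut"=6
Sum = 39, Count = 7
Average = 39/7 = 5.57
= avg=5.57, min=4, max=7


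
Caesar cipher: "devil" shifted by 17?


Word: "devil"
Shift: 17
Each letter → (letter + shift) mod 26:
  'd' (3) + 17 = 20 → 'u'
  'e' (4) + 17 = 21 → 'v'
  'v' (21) + 17 = 12 → 'm'
  'i' (8) + 17 = 25 → 'z'
  'l' (11) + 17 = 2 → 'c'
Result = "uvmzc"


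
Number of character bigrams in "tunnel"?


Word: "tunnel" (length 6)
Number of 2-grams = length - 2 + 1 = 6 - 2 + 1
= 5


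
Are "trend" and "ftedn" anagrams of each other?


Word 1: "trend" → sorted: denrt
Word 2: "ftedn" → sorted: defnt
Same letters? denrt != defnt
Anagram = No


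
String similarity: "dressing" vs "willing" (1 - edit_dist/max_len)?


Word 1: "dressing" (length 8)
Word 2: "willing" (length 7)
One optimal edit sequence:
  1. delete 'd'  (+1)
  2. substitute 'r' -> 'w'  (+1)
  3. substitute 'e' -> 'i'  (+1)
  4. substitute 's' -> 'l'  (+1)
  5. substitute 's' -> 'l'  (+1)
  6. keep 'i'
  7. keep 'n'
  8. keep 'g'
Edit distance = 5
Max length = max(8, 7) = 8
Similarity = 1 - 5/8
= 0.3750


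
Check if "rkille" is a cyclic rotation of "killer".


Word: "killer", Candidate: "rkille"
Method: check if candidate is substring of word+word
"killerkiller" contains "rkille"? Yes
Is rotation = Yes


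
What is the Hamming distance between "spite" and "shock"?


Comparing character by character (same length = 5):
  Pos 0: 's' vs 's' =
  Pos 1: 'p' vs 'h' !=
  Pos 2: 'i' vs 'o' !=
  Pos 3: 't' vs 'c' !=
  Pos 4: 'e' vs 'k' !=
Hamming distance = 4


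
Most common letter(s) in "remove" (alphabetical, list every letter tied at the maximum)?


Word: "remove"
Letter counts:
  'e': 2
  'm': 1
  'o': 1
  'r': 1
  'v': 1
Maximum count = 2
Most frequent = 'e' (2 times each)


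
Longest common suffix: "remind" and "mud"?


Word 1: "remind"
Word 2: "mud"
Comparing from end:
  Pos -1: 'd' == 'd'
  Pos -2: 'n' != 'u' (stop)
LCS = "d" (length 1)


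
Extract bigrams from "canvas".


Word: "canvas" (length 6)
Number of bigrams = 6 - 2 + 1 = 5
  Position 0: "ca"
  Position 1: "an"
  Position 2: "nv"
  Position 3: "va"
  Position 4: "as"
Bigrams = "ca", "an", "nv", "va", "as"


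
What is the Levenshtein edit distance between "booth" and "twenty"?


Word 1: "booth" (length 5)
Word 2: "twenty" (length 6)
One optimal edit sequence (insert/delete/substitute each cost 1):
  1. insert 't'  (+1)
  2. substitute 'b' -> 'w'  (+1)
  3. substitute 'o' -> 'e'  (+1)
  4. substitute 'o' -> 'n'  (+1)
  5. keep 't'
  6. substitute 'h' -> 'y'  (+1)
Total edit operations: 5
Edit distance = 5


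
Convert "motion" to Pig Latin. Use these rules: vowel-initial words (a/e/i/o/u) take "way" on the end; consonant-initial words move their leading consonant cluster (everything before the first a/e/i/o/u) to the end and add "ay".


Word: "motion"
Starts with consonant(s) → move to end, add 'ay'
Consonant cluster: "m"
Pig Latin = "otionmay"


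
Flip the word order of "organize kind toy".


Original: "organize kind toy"
Words (1..n): organize | kind | toy
Reversed (n..1): toy | kind | organize
Result = "toy kind organize"


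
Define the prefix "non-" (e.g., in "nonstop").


Prefix: non-
As in: nonstop -> non- + stop
Meaning = not


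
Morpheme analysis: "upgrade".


Word: "upgrade"
Morphemes: up- + grade
Each morpheme carries meaning
= 2 morphemes


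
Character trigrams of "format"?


Word: "format" (length 6)
Number of trigrams = 6 - 3 + 1 = 4
  Position 0: "for"
  Position 1: "orm"
  Position 2: "rma"
  Position 3: "mat"
Trigrams = "for", "orm", "rma", "mat"


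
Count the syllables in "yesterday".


Word: "yesterday"
Syllable breakdown: yes / ter / day
Counting: 3 parts
= 3 syllables


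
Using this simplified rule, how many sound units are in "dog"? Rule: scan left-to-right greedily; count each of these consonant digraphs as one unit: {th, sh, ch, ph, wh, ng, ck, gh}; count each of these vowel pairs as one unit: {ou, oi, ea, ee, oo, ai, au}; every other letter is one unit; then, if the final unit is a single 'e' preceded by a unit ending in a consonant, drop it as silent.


Word: "dog" (3 letters)
Left-to-right scan:
  (1) 'd' (letter)
  (2) 'o' (letter)
  (3) 'g' (letter)
Units from scan: 3
Sound units = 3 units


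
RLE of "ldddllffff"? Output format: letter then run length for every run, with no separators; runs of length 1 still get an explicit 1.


String: "ldddllffff"
Scanning for consecutive runs:
  'l' x 1
  'd' x 3
  'l' x 2
  'f' x 4
RLE = "l1d3l2f4"


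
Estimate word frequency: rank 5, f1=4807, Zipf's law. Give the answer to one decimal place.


Zipf's law: f(r) = f(1) / r
f(1) = 4807
f(5) = 4807 / 5
= 961.4 occurrences


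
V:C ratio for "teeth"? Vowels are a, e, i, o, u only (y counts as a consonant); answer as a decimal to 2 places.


Word: "teeth"
Vowels (a,e,i,o,u): 2
Consonants: 3
Ratio = 2/3
= 0.67


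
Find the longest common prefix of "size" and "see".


Word 1: "size"
Word 2: "see"
Comparing from start:
  Pos 0: 's' == 's'
  Pos 1: 'i' != 'e' (stop)
LCP = "s" (length 1)


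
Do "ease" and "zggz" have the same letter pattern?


Pattern of "ease": [0, 1, 2, 0]
Pattern of "zggz": [0, 1, 1, 0]
Patterns do not match
Same pattern = No


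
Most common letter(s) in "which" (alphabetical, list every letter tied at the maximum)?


Word: "which"
Letter counts:
  'c': 1
  'h': 2
  'i': 1
  'w': 1
Maximum count = 2
Most frequent = 'h' (2 times each)


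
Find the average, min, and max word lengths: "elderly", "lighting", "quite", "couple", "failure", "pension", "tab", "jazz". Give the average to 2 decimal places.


Lengths: "elderly"=7, "lighting"=8, "quite"=5, "couple"=6, "failure"=7, "pension"=7, "tab"=3, "jazz"=4
Sum = 47, Count = 8
Average = 47/8 = 5.88
= avg=5.88, min=3, max=8


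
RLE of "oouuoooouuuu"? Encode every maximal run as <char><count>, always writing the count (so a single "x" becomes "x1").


String: "oouuoooouuuu"
Scanning for consecutive runs:
  'o' x 2
  'u' x 2
  'o' x 4
  'u' x 4
RLE = "o2u2o4u4"


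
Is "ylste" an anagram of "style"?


Word 1: "style" → sorted: elsty
Word 2: "ylste" → sorted: elsty
Same letters? elsty == elsty
Anagram = Yes


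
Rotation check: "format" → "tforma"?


Word: "format", Candidate: "tforma"
Method: check if candidate is substring of word+word
"formatformat" contains "tforma"? Yes
Is rotation = Yes


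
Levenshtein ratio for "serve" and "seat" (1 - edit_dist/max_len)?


Word 1: "serve" (length 5)
Word 2: "seat" (length 4)
One optimal edit sequence:
  1. keep 's'
  2. keep 'e'
  3. delete 'r'  (+1)
  4. substitute 'v' -> 'a'  (+1)
  5. substitute 'e' -> 't'  (+1)
Edit distance = 3
Max length = max(5, 4) = 5
Similarity = 1 - 3/5
= 0.4000


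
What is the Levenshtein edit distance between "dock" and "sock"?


Word 1: "dock" (length 4)
Word 2: "sock" (length 4)
One optimal edit sequence (insert/delete/substitute each cost 1):
  1. substitute 'd' -> 's'  (+1)
  2. keep 'o'
  3. keep 'c'
  4. keep 'k'
Total edit operations: 1
Edit distance = 1


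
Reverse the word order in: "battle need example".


Original: "battle need example"
Words (1..n): battle | need | example
Reversed (n..1): example | need | battle
Result = "example need battle"


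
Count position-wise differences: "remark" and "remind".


Comparing character by character (same length = 6):
  Pos 0: 'r' vs 'r' =
  Pos 1: 'e' vs 'e' =
  Pos 2: 'm' vs 'm' =
  Pos 3: 'a' vs 'i' !=
  Pos 4: 'r' vs 'n' !=
  Pos 5: 'k' vs 'd' !=
Hamming distance = 3


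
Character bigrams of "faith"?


Word: "faith" (length 5)
Number of bigrams = 5 - 2 + 1 = 4
  Position 0: "fa"
  Position 1: "ai"
  Position 2: "it"
  Position 3: "th"
Bigrams = "fa", "ai", "it", "th"


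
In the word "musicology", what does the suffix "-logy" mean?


Suffix: -logy
Example: musicology = music + -logy, with a spelling change
Meaning = study of


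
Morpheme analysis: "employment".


Word: "employment"
Morphemes: employ / -ment
Each morpheme carries meaning
= 2 morphemes


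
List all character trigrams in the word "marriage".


Word: "marriage" (length 8)
Number of trigrams = 8 - 3 + 1 = 6
  Position 0: "mar"
  Position 1: "arr"
  Position 2: "rri"
  Position 3: "ria"
  Position 4: "iag"
  Position 5: "age"
Trigrams = "mar", "arr", "rri", "ria", "iag", "age"


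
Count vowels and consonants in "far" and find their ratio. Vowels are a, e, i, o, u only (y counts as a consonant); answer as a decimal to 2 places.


Word: "far"
Vowels (a,e,i,o,u): 1
Consonants: 2
Ratio = 1/2
= 0.50


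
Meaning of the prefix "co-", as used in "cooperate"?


Prefix: co-
As in: cooperate -> co- + operate
Meaning = together


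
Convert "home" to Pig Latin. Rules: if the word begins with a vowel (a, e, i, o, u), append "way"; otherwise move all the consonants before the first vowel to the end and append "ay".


Word: "home"
Starts with consonant(s) → move to end, add 'ay'
Consonant cluster: "h"
Pig Latin = "omehay"


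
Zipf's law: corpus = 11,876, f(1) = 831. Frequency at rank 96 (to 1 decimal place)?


Zipf's law: f(r) = f(1) / r
f(1) = 831
f(96) = 831 / 96
= 8.7 occurrences


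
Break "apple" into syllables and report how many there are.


Word: "apple"
Syllable breakdown: ap / ple
Counting: 2 parts
= 2 syllables


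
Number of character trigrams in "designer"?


Word: "designer" (length 8)
Number of 3-grams = length - 3 + 1 = 8 - 3 + 1
= 6


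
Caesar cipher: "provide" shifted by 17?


Word: "provide"
Shift: 17
Each letter → (letter + shift) mod 26:
  'p' (15) + 17 = 6 → 'g'
  'r' (17) + 17 = 8 → 'i'
  'o' (14) + 17 = 5 → 'f'
  'v' (21) + 17 = 12 → 'm'
  'i' (8) + 17 = 25 → 'z'
  'd' (3) + 17 = 20 → 'u'
  'e' (4) + 17 = 21 → 'v'
Result = "gifmzuv"


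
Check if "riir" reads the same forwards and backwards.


Word: "riir"
Reversed: "riir"
Forward == Backward? riir == riir
Palindrome = Yes


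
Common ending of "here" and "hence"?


Word 1: "here"
Word 2: "hence"
Comparing from end:
  Pos -1: 'e' == 'e'
  Pos -2: 'r' != 'c' (stop)
LCS = "e" (length 1)


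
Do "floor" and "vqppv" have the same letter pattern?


Pattern of "floor": [0, 1, 2, 2, 3]
Pattern of "vqppv": [0, 1, 2, 2, 0]
Patterns do not match
Same pattern = No


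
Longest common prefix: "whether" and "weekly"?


Word 1: "whether"
Word 2: "weekly"
Comparing from start:
  Pos 0: 'w' == 'w'
  Pos 1: 'h' != 'e' (stop)
LCP = "w" (length 1)


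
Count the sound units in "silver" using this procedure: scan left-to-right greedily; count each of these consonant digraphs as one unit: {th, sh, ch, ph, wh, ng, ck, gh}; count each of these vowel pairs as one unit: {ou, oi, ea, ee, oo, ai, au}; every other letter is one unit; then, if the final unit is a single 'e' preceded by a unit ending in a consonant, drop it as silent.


Word: "silver" (6 letters)
Left-to-right scan:
  (1) 's' (letter)
  (2) 'i' (letter)
  (3) 'l' (letter)
  (4) 'v' (letter)
  (5) 'e' (letter)
  (6) 'r' (letter)
Units from scan: 6
Sound units = 6 units


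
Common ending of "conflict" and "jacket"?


Word 1: "conflict"
Word 2: "jacket"
Comparing from end:
  Pos -1: 't' == 't'
  Pos -2: 'c' != 'e' (stop)
LCS = "t" (length 1)


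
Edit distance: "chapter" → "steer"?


Word 1: "chapter" (length 7)
Word 2: "steer" (length 5)
One optimal edit sequence (insert/delete/substitute each cost 1):
  1. delete 'c'  (+1)
  2. delete 'h'  (+1)
  3. substitute 'a' -> 's'  (+1)
  4. substitute 'p' -> 't'  (+1)
  5. substitute 't' -> 'e'  (+1)
  6. keep 'e'
  7. keep 'r'
Total edit operations: 5
Edit distance = 5


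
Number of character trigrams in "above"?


Word: "above" (length 5)
Number of 3-grams = length - 3 + 1 = 5 - 3 + 1
= 3


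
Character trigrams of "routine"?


Word: "routine" (length 7)
Number of trigrams = 7 - 3 + 1 = 5
  Position 0: "rou"
  Position 1: "out"
  Position 2: "uti"
  Position 3: "tin"
  Position 4: "ine"
Trigrams = "rou", "out", "uti", "tin", "ine"


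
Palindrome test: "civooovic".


Word: "civooovic"
Reversed: "civooovic"
Forward == Backward? civooovic == civooovic
Palindrome = Yes


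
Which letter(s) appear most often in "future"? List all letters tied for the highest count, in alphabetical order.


Word: "future"
Letter counts:
  'e': 1
  'f': 1
  'r': 1
  't': 1
  'u': 2
Maximum count = 2
Most frequent = 'u' (2 times each)


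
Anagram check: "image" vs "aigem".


Word 1: "image" → sorted: aegim
Word 2: "aigem" → sorted: aegim
Same letters? aegim == aegim
Anagram = Yes


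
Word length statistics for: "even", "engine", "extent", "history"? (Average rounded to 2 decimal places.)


Lengths: "even"=4, "engine"=6, "extent"=6, "history"=7
Sum = 23, Count = 4
Average = 23/4 = 5.75
= avg=5.75, min=4, max=7


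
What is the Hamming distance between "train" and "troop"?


Comparing character by character (same length = 5):
  Pos 0: 't' vs 't' =
  Pos 1: 'r' vs 'r' =
  Pos 2: 'a' vs 'o' !=
  Pos 3: 'i' vs 'o' !=
  Pos 4: 'n' vs 'p' !=
Hamming distance = 3


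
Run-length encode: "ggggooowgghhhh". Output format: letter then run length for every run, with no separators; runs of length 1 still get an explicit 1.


String: "ggggooowgghhhh"
Scanning for consecutive runs:
  'g' x 4
  'o' x 3
  'w' x 1
  'g' x 2
  'h' x 4
RLE = "g4o3w1g2h4"


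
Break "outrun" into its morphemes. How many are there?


Word: "outrun"
Morphemes: out- + run
Each morpheme carries meaning
= 2 morphemes


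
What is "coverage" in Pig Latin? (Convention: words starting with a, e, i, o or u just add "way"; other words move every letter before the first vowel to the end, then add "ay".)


Word: "coverage"
Starts with consonant(s) → move to end, add 'ay'
Consonant cluster: "c"
Pig Latin = "overagecay"


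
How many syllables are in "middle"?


Word: "middle"
Syllable breakdown: mid-dle
Counting: 2 parts
= 2 syllables


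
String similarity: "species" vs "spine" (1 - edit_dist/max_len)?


Word 1: "species" (length 7)
Word 2: "spine" (length 5)
One optimal edit sequence:
  1. keep 's'
  2. keep 'p'
  3. delete 'e'  (+1)
  4. delete 'c'  (+1)
  5. keep 'i'
  6. substitute 'e' -> 'n'  (+1)
  7. substitute 's' -> 'e'  (+1)
Edit distance = 4
Max length = max(7, 5) = 7
Similarity = 1 - 4/7
= 0.4286


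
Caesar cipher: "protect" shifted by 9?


Word: "protect"
Shift: 9
Each letter → (letter + shift) mod 26:
  'p' (15) + 9 = 24 → 'y'
  'r' (17) + 9 = 0 → 'a'
  'o' (14) + 9 = 23 → 'x'
  't' (19) + 9 = 2 → 'c'
  'e' (4) + 9 = 13 → 'n'
  'c' (2) + 9 = 11 → 'l'
  't' (19) + 9 = 2 → 'c'
Result = "yaxcnlc"


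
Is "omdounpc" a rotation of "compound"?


Word: "compound", Candidate: "omdounpc"
Method: check if candidate is substring of word+word
"compoundcompound" contains "omdounpc"? No
Is rotation = No


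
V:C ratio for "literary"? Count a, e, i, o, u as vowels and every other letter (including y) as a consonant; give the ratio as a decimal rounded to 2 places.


Word: "literary"
Vowels (a,e,i,o,u): 3
Consonants: 5
Ratio = 3/5
= 0.60


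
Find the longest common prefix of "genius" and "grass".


Word 1: "genius"
Word 2: "grass"
Comparing from start:
  Pos 0: 'g' == 'g'
  Pos 1: 'e' != 'r' (stop)
LCP = "g" (length 1)


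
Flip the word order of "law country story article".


Original: "law country story article"
Words (1..n): law | country | story | article
Reversed (n..1): article | story | country | law
Result = "article story country law"


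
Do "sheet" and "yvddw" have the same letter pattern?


Pattern of "sheet": [0, 1, 2, 2, 3]
Pattern of "yvddw": [0, 1, 2, 2, 3]
Patterns match
Same pattern = Yes


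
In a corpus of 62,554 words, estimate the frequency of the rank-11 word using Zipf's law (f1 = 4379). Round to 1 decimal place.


Zipf's law: f(r) = f(1) / r
f(1) = 4379
f(11) = 4379 / 11
= 398.1 occurrences


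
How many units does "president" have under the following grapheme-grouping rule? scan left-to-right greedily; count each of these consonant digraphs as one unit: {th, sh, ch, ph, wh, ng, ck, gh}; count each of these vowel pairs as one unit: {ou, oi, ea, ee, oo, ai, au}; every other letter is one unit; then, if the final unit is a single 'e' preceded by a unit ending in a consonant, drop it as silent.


Word: "president" (9 letters)
Left-to-right scan:
  (1) 'p' (letter)
  (2) 'r' (letter)
  (3) 'e' (letter)
  (4) 's' (letter)
  (5) 'i' (letter)
  (6) 'd' (letter)
  (7) 'e' (letter)
  (8) 'n' (letter)
  (9) 't' (letter)
Units from scan: 9
Sound units = 9 units


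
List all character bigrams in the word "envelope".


Word: "envelope" (length 8)
Number of bigrams = 8 - 2 + 1 = 7
  Position 0: "en"
  Position 1: "nv"
  Position 2: "ve"
  Position 3: "el"
  Position 4: "lo"
  Position 5: "op"
  Position 6: "pe"
Bigrams = "en", "nv", "ve", "el", "lo", "op", "pe"


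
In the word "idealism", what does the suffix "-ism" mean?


Suffix: -ism
Example: idealism = ideal + -ism
Meaning = belief / practice


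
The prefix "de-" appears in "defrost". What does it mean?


Prefix: de-
Example: defrost (de- + frost)
Meaning = remove / reverse


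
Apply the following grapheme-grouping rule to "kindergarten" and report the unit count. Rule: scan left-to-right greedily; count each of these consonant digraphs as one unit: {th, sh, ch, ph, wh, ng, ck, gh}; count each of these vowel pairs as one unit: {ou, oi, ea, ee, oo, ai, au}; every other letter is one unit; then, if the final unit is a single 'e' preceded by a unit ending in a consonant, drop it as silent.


Word: "kindergarten" (12 letters)
Left-to-right scan:
  (1) 'k' (letter)
  (2) 'i' (letter)
  (3) 'n' (letter)
  (4) 'd' (letter)
  (5) 'e' (letter)
  (6) 'r' (letter)
  (7) 'g' (letter)
  (8) 'a' (letter)
  (9) 'r' (letter)
  (10) 't' (letter)
  (11) 'e' (letter)
  (12) 'n' (letter)
Units from scan: 12
Sound units = 12 units


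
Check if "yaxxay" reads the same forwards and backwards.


Word: "yaxxay"
Reversed: "yaxxay"
Forward == Backward? yaxxay == yaxxay
Palindrome = Yes


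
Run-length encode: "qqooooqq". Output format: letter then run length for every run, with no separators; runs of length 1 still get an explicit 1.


String: "qqooooqq"
Scanning for consecutive runs:
  'q' x 2
  'o' x 4
  'q' x 2
RLE = "q2o4q2"


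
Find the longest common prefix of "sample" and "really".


Word 1: "sample"
Word 2: "really"
Comparing from start:
  Pos 0: 's' != 'r' (stop)
LCP = "" (length 0)


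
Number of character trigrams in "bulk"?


Word: "bulk" (length 4)
Number of 3-grams = length - 3 + 1 = 4 - 3 + 1
= 2


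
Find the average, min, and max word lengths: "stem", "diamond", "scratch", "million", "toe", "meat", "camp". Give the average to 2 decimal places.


Lengths: "stem"=4, "diamond"=7, "scratch"=7, "million"=7, "toe"=3, "meat"=4, "camp"=4
Sum = 36, Count = 7
Average = 36/7 = 5.14
= avg=5.14, min=3, max=7


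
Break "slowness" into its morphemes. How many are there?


Word: "slowness"
Morphemes: slow / -ness
Each morpheme carries meaning
= 2 morphemes


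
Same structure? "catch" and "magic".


Pattern of "catch": [0, 1, 2, 0, 3]
Pattern of "magic": [0, 1, 2, 3, 4]
Patterns do not match
Same pattern = No


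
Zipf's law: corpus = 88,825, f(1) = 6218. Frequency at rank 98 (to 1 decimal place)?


Zipf's law: f(r) = f(1) / r
f(1) = 6218
f(98) = 6218 / 98
= 63.4 occurrences


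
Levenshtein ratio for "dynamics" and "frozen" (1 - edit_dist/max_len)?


Word 1: "dynamics" (length 8)
Word 2: "frozen" (length 6)
One optimal edit sequence:
  1. delete 'd'  (+1)
  2. delete 'y'  (+1)
  3. substitute 'n' -> 'f'  (+1)
  4. substitute 'a' -> 'r'  (+1)
  5. substitute 'm' -> 'o'  (+1)
  6. substitute 'i' -> 'z'  (+1)
  7. substitute 'c' -> 'e'  (+1)
  8. substitute 's' -> 'n'  (+1)
Edit distance = 8
Max length = max(8, 6) = 8
Similarity = 1 - 8/8
= 0.0000


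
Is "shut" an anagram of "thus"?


Word 1: "thus" → sorted: hstu
Word 2: "shut" → sorted: hstu
Same letters? hstu == hstu
Anagram = Yes


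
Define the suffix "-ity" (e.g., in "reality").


Suffix: -ity
As in: reality -> real + -ity
Meaning = quality of


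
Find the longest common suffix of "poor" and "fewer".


Word 1: "poor"
Word 2: "fewer"
Comparing from end:
  Pos -1: 'r' == 'r'
  Pos -2: 'o' != 'e' (stop)
LCS = "r" (length 1)


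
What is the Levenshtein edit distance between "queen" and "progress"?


Word 1: "queen" (length 5)
Word 2: "progress" (length 8)
One optimal edit sequence (insert/delete/substitute each cost 1):
  1. insert 'p'  (+1)
  2. insert 'r'  (+1)
  3. insert 'o'  (+1)
  4. substitute 'q' -> 'g'  (+1)
  5. substitute 'u' -> 'r'  (+1)
  6. keep 'e'
  7. substitute 'e' -> 's'  (+1)
  8. substitute 'n' -> 's'  (+1)
Total edit operations: 7
Edit distance = 7


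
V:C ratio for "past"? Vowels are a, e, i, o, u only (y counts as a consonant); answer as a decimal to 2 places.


Word: "past"
Vowels (a,e,i,o,u): 1
Consonants: 3
Ratio = 1/3
= 0.33


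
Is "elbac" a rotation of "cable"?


Word: "cable", Candidate: "elbac"
Method: check if candidate is substring of word+word
"cablecable" contains "elbac"? No
Is rotation = No


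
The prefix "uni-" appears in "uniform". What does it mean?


Prefix: uni-
Example: uniform (uni- + form)
Meaning = one


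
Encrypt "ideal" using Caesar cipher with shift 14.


Word: "ideal"
Shift: 14
Each letter → (letter + shift) mod 26:
  'i' (8) + 14 = 22 → 'w'
  'd' (3) + 14 = 17 → 'r'
  'e' (4) + 14 = 18 → 's'
  'a' (0) + 14 = 14 → 'o'
  'l' (11) + 14 = 25 → 'z'
Result = "wrsoz"


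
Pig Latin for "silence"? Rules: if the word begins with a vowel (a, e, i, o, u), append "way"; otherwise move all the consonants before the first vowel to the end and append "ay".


Word: "silence"
Starts with consonant(s) → move to end, add 'ay'
Consonant cluster: "s"
Pig Latin = "ilencesay"


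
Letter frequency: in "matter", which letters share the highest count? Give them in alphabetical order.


Word: "matter"
Letter counts:
  'a': 1
  'e': 1
  'm': 1
  'r': 1
  't': 2
Maximum count = 2
Most frequent = 't' (2 times each)


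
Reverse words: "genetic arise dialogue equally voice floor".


Original: "genetic arise dialogue equally voice floor"
Words (1..n): genetic | arise | dialogue | equally | voice | floor
Reversed (n..1): floor | voice | equally | dialogue | arise | genetic
Result = "floor voice equally dialogue arise genetic"


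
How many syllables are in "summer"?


Word: "summer"
Syllable breakdown: sum · mer
Counting: 2 parts
= 2 syllables


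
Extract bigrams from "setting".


Word: "setting" (length 7)
Number of bigrams = 7 - 2 + 1 = 6
  Position 0: "se"
  Position 1: "et"
  Position 2: "tt"
  Position 3: "ti"
  Position 4: "in"
  Position 5: "ng"
Bigrams = "se", "et", "tt", "ti", "in", "ng"


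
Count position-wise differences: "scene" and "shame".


Comparing character by character (same length = 5):
  Pos 0: 's' vs 's' =
  Pos 1: 'c' vs 'h' !=
  Pos 2: 'e' vs 'a' !=
  Pos 3: 'n' vs 'm' !=
  Pos 4: 'e' vs 'e' =
Hamming distance = 3


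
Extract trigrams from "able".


Word: "able" (length 4)
Number of trigrams = 4 - 3 + 1 = 2
  Position 0: "abl"
  Position 1: "ble"
Trigrams = "abl", "ble"


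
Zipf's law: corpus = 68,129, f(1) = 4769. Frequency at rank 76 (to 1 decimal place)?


Zipf's law: f(r) = f(1) / r
f(1) = 4769
f(76) = 4769 / 76
= 62.8 occurrences


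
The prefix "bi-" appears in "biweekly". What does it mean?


Prefix: bi-
Example: biweekly = bi- + weekly
Meaning = two


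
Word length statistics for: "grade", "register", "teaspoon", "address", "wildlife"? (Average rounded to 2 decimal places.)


Lengths: "grade"=5, "register"=8, "teaspoon"=8, "address"=7, "wildlife"=8
Sum = 36, Count = 5
Average = 36/5 = 7.20
= avg=7.20, min=5, max=8


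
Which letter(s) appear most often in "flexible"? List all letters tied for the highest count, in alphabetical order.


Word: "flexible"
Letter counts:
  'b': 1
  'e': 2
  'f': 1
  'i': 1
  'l': 2
  'x': 1
Maximum count = 2
Most frequent = 'e', 'l' (2 times each)


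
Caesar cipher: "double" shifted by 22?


Word: "double"
Shift: 22
Each letter → (letter + shift) mod 26:
  'd' (3) + 22 = 25 → 'z'
  'o' (14) + 22 = 10 → 'k'
  'u' (20) + 22 = 16 → 'q'
  'b' (1) + 22 = 23 → 'x'
  'l' (11) + 22 = 7 → 'h'
  'e' (4) + 22 = 0 → 'a'
Result = "zkqxha"


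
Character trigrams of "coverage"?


Word: "coverage" (length 8)
Number of trigrams = 8 - 3 + 1 = 6
  Position 0: "cov"
  Position 1: "ove"
  Position 2: "ver"
  Position 3: "era"
  Position 4: "rag"
  Position 5: "age"
Trigrams = "cov", "ove", "ver", "era", "rag", "age"


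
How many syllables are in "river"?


Word: "river"
Syllable breakdown: riv / er
Counting: 2 parts
= 2 syllables


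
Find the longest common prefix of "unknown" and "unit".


Word 1: "unknown"
Word 2: "unit"
Comparing from start:
  Pos 0: 'u' == 'u'
  Pos 1: 'n' == 'n'
  Pos 2: 'k' != 'i' (stop)
LCP = "un" (length 2)


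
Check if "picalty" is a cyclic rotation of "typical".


Word: "typical", Candidate: "picalty"
Method: check if candidate is substring of word+word
"typicaltypical" contains "picalty"? Yes
Is rotation = Yes


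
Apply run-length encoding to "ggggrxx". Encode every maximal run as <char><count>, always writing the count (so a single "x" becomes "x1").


String: "ggggrxx"
Scanning for consecutive runs:
  'g' x 4
  'r' x 1
  'x' x 2
RLE = "g4r1x2"


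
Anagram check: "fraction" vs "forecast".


Word 1: "fraction" → sorted: acfinort
Word 2: "forecast" → sorted: aceforst
Same letters? acfinort != aceforst
Anagram = No


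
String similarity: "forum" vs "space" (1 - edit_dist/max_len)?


Word 1: "forum" (length 5)
Word 2: "space" (length 5)
One optimal edit sequence:
  1. substitute 'f' -> 's'  (+1)
  2. substitute 'o' -> 'p'  (+1)
  3. substitute 'r' -> 'a'  (+1)
  4. substitute 'u' -> 'c'  (+1)
  5. substitute 'm' -> 'e'  (+1)
Edit distance = 5
Max length = max(5, 5) = 5
Similarity = 1 - 5/5
= 0.0000


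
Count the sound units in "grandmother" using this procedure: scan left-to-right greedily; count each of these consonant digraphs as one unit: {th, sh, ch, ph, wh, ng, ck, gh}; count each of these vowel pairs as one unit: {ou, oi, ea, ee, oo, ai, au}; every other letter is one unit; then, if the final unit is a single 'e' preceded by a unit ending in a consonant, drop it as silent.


Word: "grandmother" (11 letters)
Left-to-right scan:
  1. 'g' (letter)
  2. 'r' (letter)
  3. 'a' (letter)
  4. 'n' (letter)
  5. 'd' (letter)
  6. 'm' (letter)
  7. 'o' (letter)
  8. 'th' (digraph)
  9. 'e' (letter)
  10. 'r' (letter)
Units from scan: 10
Sound units = 10 units


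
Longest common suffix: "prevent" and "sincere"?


Word 1: "prevent"
Word 2: "sincere"
Comparing from end:
  Pos -1: 't' != 'e' (stop)
LCS = "" (length 0)


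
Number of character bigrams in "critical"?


Word: "critical" (length 8)
Number of 2-grams = length - 2 + 1 = 8 - 2 + 1
= 7


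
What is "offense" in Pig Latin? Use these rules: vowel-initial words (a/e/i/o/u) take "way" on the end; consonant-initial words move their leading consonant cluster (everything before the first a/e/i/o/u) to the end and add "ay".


Word: "offense"
Starts with vowel → add 'way'
Pig Latin = "offenseway"


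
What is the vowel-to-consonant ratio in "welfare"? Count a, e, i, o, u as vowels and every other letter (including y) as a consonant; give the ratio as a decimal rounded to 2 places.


Word: "welfare"
Vowels (a,e,i,o,u): 3
Consonants: 4
Ratio = 3/4
= 0.75


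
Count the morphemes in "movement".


Word: "movement"
Morphemes: move / -ment
Each morpheme carries meaning
= 2 morphemes


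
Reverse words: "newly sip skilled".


Original: "newly sip skilled"
Words (1..n): newly | sip | skilled
Reversed (n..1): skilled | sip | newly
Result = "skilled sip newly"


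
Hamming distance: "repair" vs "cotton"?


Comparing character by character (same length = 6):
  Pos 0: 'r' vs 'c' !=
  Pos 1: 'e' vs 'o' !=
  Pos 2: 'p' vs 't' !=
  Pos 3: 'a' vs 't' !=
  Pos 4: 'i' vs 'o' !=
  Pos 5: 'r' vs 'n' !=
Hamming distance = 6


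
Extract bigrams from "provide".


Word: "provide" (length 7)
Number of bigrams = 7 - 2 + 1 = 6
  Position 0: "pr"
  Position 1: "ro"
  Position 2: "ov"
  Position 3: "vi"
  Position 4: "id"
  Position 5: "de"
Bigrams = "pr", "ro", "ov", "vi", "id", "de"


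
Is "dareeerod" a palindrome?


Word: "dareeerod"
Reversed: "doreeerad"
Forward == Backward? dareeerod != doreeerad
Palindrome = No


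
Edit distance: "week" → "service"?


Word 1: "week" (length 4)
Word 2: "service" (length 7)
One optimal edit sequence (insert/delete/substitute each cost 1):
  1. substitute 'w' -> 's'  (+1)
  2. keep 'e'
  3. insert 'r'  (+1)
  4. insert 'v'  (+1)
  5. insert 'i'  (+1)
  6. substitute 'e' -> 'c'  (+1)
  7. substitute 'k' -> 'e'  (+1)
Total edit operations: 6
Edit distance = 6


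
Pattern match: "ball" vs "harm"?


Pattern of "ball": [0, 1, 2, 2]
Pattern of "harm": [0, 1, 2, 3]
Patterns do not match
Same pattern = No


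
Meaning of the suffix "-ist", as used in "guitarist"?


Suffix: -ist
Example: guitarist (guitar + -ist)
Meaning = one who practices


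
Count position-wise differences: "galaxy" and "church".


Comparing character by character (same length = 6):
  Pos 0: 'g' vs 'c' !=
  Pos 1: 'a' vs 'h' !=
  Pos 2: 'l' vs 'u' !=
  Pos 3: 'a' vs 'r' !=
  Pos 4: 'x' vs 'c' !=
  Pos 5: 'y' vs 'h' !=
Hamming distance = 6


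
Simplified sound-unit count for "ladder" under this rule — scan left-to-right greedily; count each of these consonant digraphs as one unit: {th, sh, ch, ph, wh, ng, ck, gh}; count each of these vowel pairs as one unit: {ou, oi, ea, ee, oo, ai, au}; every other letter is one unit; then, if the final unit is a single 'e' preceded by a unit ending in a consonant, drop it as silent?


Word: "ladder" (6 letters)
Left-to-right scan:
  (1) 'l' (letter)
  (2) 'a' (letter)
  (3) 'd' (letter)
  (4) 'd' (letter)
  (5) 'e' (letter)
  (6) 'r' (letter)
Units from scan: 6
Sound units = 6 units


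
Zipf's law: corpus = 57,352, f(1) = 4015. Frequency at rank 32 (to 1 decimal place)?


Zipf's law: f(r) = f(1) / r
f(1) = 4015
f(32) = 4015 / 32
= 125.5 occurrences


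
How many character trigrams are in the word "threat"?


Word: "threat" (length 6)
Number of 3-grams = length - 3 + 1 = 6 - 3 + 1
= 4


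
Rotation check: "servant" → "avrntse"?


Word: "servant", Candidate: "avrntse"
Method: check if candidate is substring of word+word
"servantservant" contains "avrntse"? No
Is rotation = No


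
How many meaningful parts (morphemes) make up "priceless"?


Word: "priceless"
Morphemes: price + -less
Each morpheme carries meaning
= 2 morphemes


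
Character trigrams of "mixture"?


Word: "mixture" (length 7)
Number of trigrams = 7 - 3 + 1 = 5
  Position 0: "mix"
  Position 1: "ixt"
  Position 2: "xtu"
  Position 3: "tur"
  Position 4: "ure"
Trigrams = "mix", "ixt", "xtu", "tur", "ure"


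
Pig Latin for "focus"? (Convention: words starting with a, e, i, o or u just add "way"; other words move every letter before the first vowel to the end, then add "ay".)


Word: "focus"
Starts with consonant(s) → move to end, add 'ay'
Consonant cluster: "f"
Pig Latin = "ocusfay"


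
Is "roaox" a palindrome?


Word: "roaox"
Reversed: "xoaor"
Forward == Backward? roaox != xoaor
Palindrome = No


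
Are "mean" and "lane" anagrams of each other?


Word 1: "mean" → sorted: aemn
Word 2: "lane" → sorted: aeln
Same letters? aemn != aeln
Anagram = No


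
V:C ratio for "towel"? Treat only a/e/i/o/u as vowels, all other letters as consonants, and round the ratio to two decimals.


Word: "towel"
Vowels (a,e,i,o,u): 2
Consonants: 3
Ratio = 2/3
= 0.67


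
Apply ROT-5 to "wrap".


Word: "wrap"
Shift: 5
Each letter → (letter + shift) mod 26:
  'w' (22) + 5 = 1 → 'b'
  'r' (17) + 5 = 22 → 'w'
  'a' (0) + 5 = 5 → 'f'
  'p' (15) + 5 = 20 → 'u'
Result = "bwfu"


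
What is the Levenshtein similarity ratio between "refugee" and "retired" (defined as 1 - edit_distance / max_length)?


Word 1: "refugee" (length 7)
Word 2: "retired" (length 7)
One optimal edit sequence:
  1. keep 'r'
  2. keep 'e'
  3. substitute 'f' -> 't'  (+1)
  4. substitute 'u' -> 'i'  (+1)
  5. substitute 'g' -> 'r'  (+1)
  6. keep 'e'
  7. substitute 'e' -> 'd'  (+1)
Edit distance = 4
Max length = max(7, 7) = 7
Similarity = 1 - 4/7
= 0.4286


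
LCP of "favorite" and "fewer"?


Word 1: "favorite"
Word 2: "fewer"
Comparing from start:
  Pos 0: 'f' == 'f'
  Pos 1: 'a' != 'e' (stop)
LCP = "f" (length 1)


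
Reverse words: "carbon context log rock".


Original: "carbon context log rock"
Words (1..n): carbon | context | log | rock
Reversed (n..1): rock | log | context | carbon
Result = "rock log context carbon"


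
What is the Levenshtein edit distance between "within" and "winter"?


Word 1: "within" (length 6)
Word 2: "winter" (length 6)
One optimal edit sequence (insert/delete/substitute each cost 1):
  1. keep 'w'
  2. keep 'i'
  3. substitute 't' -> 'n'  (+1)
  4. substitute 'h' -> 't'  (+1)
  5. substitute 'i' -> 'e'  (+1)
  6. substitute 'n' -> 'r'  (+1)
Total edit operations: 4
Edit distance = 4


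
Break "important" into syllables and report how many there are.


Word: "important"
Syllable breakdown: im · por · tant
Counting: 3 parts
= 3 syllables


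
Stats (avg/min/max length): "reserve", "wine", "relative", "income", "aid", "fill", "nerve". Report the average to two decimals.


Lengths: "reserve"=7, "wine"=4, "relative"=8, "income"=6, "aid"=3, "fill"=4, "nerve"=5
Sum = 37, Count = 7
Average = 37/7 = 5.29
= avg=5.29, min=3, max=8


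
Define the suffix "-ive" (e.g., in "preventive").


Suffix: -ive
Example: preventive (prevent + -ive)
Meaning = tending to


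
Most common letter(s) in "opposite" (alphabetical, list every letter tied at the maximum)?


Word: "opposite"
Letter counts:
  'e': 1
  'i': 1
  'o': 2
  'p': 2
  's': 1
  't': 1
Maximum count = 2
Most frequent = 'o', 'p' (2 times each)


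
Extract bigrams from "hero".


Word: "hero" (length 4)
Number of bigrams = 4 - 2 + 1 = 3
  Position 0: "he"
  Position 1: "er"
  Position 2: "ro"
Bigrams = "he", "er", "ro"
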